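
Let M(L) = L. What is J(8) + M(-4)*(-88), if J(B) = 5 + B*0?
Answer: 357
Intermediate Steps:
J(B) = 5 (J(B) = 5 + 0 = 5)
J(8) + M(-4)*(-88) = 5 - 4*(-88) = 5 + 352 = 357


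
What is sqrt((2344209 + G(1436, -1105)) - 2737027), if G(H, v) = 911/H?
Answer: 3*I*sqrt(22500753287)/718 ≈ 626.75*I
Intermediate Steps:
sqrt((2344209 + G(1436, -1105)) - 2737027) = sqrt((2344209 + 911/1436) - 2737027) = sqrt(3366285035/1436 - 2737027) = sqrt(-564085737/1436) = 3*I*sqrt(22500753287)/718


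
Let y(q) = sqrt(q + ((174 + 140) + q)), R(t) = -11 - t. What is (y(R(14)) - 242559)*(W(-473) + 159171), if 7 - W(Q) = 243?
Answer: -38551114665 + 317870*sqrt(66) ≈ -3.8549e+10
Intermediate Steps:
W(Q) = -236 (W(Q) = 7 - 1*243 = 7 - 243 = -236)
y(q) = sqrt(314 + 2*q) (y(q) = sqrt(q + (314 + q)) = sqrt(314 + 2*q))
(y(R(14)) - 242559)*(W(-473) + 159171) = (sqrt(314 + 2*(-11 - 1*14)) - 242559)*(-236 + 159171) = (sqrt(314 + 2*(-11 - 14)) - 242559)*158935 = (sqrt(314 + 2*(-25)) - 242559)*158935 = (sqrt(314 - 50) - 242559)*158935 = (sqrt(264) - 242559)*158935 = (2*sqrt(66) - 242559)*158935 = (-242559 + 2*sqrt(66))*158935 = -38551114665 + 317870*sqrt(66)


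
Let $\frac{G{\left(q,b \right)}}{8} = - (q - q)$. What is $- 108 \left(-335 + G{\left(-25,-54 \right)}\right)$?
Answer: $36180$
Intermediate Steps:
$G{\left(q,b \right)} = 0$ ($G{\left(q,b \right)} = 8 \left(- (q - q)\right) = 8 \left(\left(-1\right) 0\right) = 8 \cdot 0 = 0$)
$- 108 \left(-335 + G{\left(-25,-54 \right)}\right) = - 108 \left(-335 + 0\right) = \left(-108\right) \left(-335\right) = 36180$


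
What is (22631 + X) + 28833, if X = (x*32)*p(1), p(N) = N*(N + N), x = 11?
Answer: 52168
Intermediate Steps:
p(N) = 2*N² (p(N) = N*(2*N) = 2*N²)
X = 704 (X = (11*32)*(2*1²) = 352*(2*1) = 352*2 = 704)
(22631 + X) + 28833 = (22631 + 704) + 28833 = 23335 + 28833 = 52168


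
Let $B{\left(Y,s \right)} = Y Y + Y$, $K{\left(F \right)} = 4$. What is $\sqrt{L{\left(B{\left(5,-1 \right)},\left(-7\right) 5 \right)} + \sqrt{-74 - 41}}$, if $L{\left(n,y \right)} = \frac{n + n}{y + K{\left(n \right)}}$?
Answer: $\frac{\sqrt{-1860 + 961 i \sqrt{115}}}{31} \approx 2.1168 + 2.533 i$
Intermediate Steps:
$B{\left(Y,s \right)} = Y + Y^{2}$ ($B{\left(Y,s \right)} = Y^{2} + Y = Y + Y^{2}$)
$L{\left(n,y \right)} = \frac{2 n}{4 + y}$ ($L{\left(n,y \right)} = \frac{n + n}{y + 4} = \frac{2 n}{4 + y}$)
$\sqrt{L{\left(B{\left(5,-1 \right)},\left(-7\right) 5 \right)} + \sqrt{-74 - 41}} = \sqrt{\frac{2 \cdot 5 \left(1 + 5\right)}{4 - 35} + \sqrt{-74 - 41}} = \sqrt{\frac{2 \cdot 5 \cdot 6}{4 - 35} + \sqrt{-115}} = \sqrt{2 \cdot 30 \frac{1}{-31} + i \sqrt{115}} = \sqrt{2 \cdot 30 \left(- \frac{1}{31}\right) + i \sqrt{115}} = \sqrt{- \frac{60}{31} + i \sqrt{115}}$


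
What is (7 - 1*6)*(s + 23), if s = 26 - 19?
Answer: 30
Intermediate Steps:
s = 7
(7 - 1*6)*(s + 23) = (7 - 1*6)*(7 + 23) = (7 - 6)*30 = 1*30 = 30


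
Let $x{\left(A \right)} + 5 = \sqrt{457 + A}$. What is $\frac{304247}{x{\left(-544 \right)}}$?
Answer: $- \frac{1521235}{112} - \frac{304247 i \sqrt{87}}{112} \approx -13582.0 - 25338.0 i$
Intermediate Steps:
$x{\left(A \right)} = -5 + \sqrt{457 + A}$
$\frac{304247}{x{\left(-544 \right)}} = \frac{304247}{-5 + \sqrt{457 - 544}} = \frac{304247}{-5 + \sqrt{-87}} = \frac{304247}{-5 + i \sqrt{87}}$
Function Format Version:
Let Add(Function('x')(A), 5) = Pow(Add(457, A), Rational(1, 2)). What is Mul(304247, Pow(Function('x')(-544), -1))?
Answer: Add(Rational(-1521235, 112), Mul(Rational(-304247, 112), I, Pow(87, Rational(1, 2)))) ≈ Add(-13582., Mul(-25338., I))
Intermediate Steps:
Function('x')(A) = Add(-5, Pow(Add(457, A), Rational(1, 2)))
Mul(304247, Pow(Function('x')(-544), -1)) = Mul(304247, Pow(Add(-5, Pow(Add(457, -544), Rational(1, 2))), -1)) = Mul(304247, Pow(Add(-5, Pow(-87, Rational(1, 2))), -1)) = Mul(304247, Pow(Add(-5, Mul(I, Pow(87, Rational(1, 2)))), -1))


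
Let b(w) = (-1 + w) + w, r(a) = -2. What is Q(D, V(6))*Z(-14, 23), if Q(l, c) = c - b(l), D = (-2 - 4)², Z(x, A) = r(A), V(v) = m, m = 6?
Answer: 130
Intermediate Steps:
b(w) = -1 + 2*w
V(v) = 6
Z(x, A) = -2
D = 36 (D = (-6)² = 36)
Q(l, c) = 1 + c - 2*l (Q(l, c) = c - (-1 + 2*l) = c + (1 - 2*l) = 1 + c - 2*l)
Q(D, V(6))*Z(-14, 23) = (1 + 6 - 2*36)*(-2) = (1 + 6 - 72)*(-2) = -65*(-2) = 130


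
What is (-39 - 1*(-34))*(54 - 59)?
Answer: 25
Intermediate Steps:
(-39 - 1*(-34))*(54 - 59) = (-39 + 34)*(-5) = -5*(-5) = 25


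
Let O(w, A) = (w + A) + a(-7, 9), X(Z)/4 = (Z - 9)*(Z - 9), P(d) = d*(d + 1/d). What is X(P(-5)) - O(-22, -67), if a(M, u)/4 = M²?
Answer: 1049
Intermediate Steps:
a(M, u) = 4*M²
X(Z) = 4*(-9 + Z)² (X(Z) = 4*((Z - 9)*(Z - 9)) = 4*((-9 + Z)*(-9 + Z)) = 4*(-9 + Z)²)
O(w, A) = 196 + A + w (O(w, A) = (w + A) + 4*(-7)² = (A + w) + 4*49 = (A + w) + 196 = 196 + A + w)
X(P(-5)) - O(-22, -67) = 4*(-9 + (1 + (-5)²))² - (196 - 67 - 22) = 4*(-9 + (1 + 25))² - 1*107 = 4*(-9 + 26)² - 107 = 4*17² - 107 = 4*289 - 107 = 1156 - 107 = 1049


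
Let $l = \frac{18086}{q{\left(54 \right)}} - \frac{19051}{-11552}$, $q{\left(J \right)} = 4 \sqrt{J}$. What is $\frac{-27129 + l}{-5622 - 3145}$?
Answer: $\frac{313375157}{101276384} - \frac{9043 \sqrt{6}}{315612} \approx 3.0241$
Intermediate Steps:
$l = \frac{19051}{11552} + \frac{9043 \sqrt{6}}{36}$ ($l = \frac{18086}{4 \sqrt{54}} - \frac{19051}{-11552} = \frac{18086}{4 \cdot 3 \sqrt{6}} - - \frac{19051}{11552} = \frac{18086}{12 \sqrt{6}} + \frac{19051}{11552} = 18086 \frac{\sqrt{6}}{72} + \frac{19051}{11552} = \frac{9043 \sqrt{6}}{36} + \frac{19051}{11552} = \frac{19051}{11552} + \frac{9043 \sqrt{6}}{36} \approx 616.95$)
$\frac{-27129 + l}{-5622 - 3145} = \frac{-27129 + \left(\frac{19051}{11552} + \frac{9043 \sqrt{6}}{36}\right)}{-5622 - 3145} = \frac{- \frac{313375157}{11552} + \frac{9043 \sqrt{6}}{36}}{-8767} = \left(- \frac{313375157}{11552} + \frac{9043 \sqrt{6}}{36}\right) \left(- \frac{1}{8767}\right) = \frac{313375157}{101276384} - \frac{9043 \sqrt{6}}{315612}$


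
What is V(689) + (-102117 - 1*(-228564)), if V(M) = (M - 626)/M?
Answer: 87122046/689 ≈ 1.2645e+5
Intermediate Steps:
V(M) = (-626 + M)/M
V(689) + (-102117 - 1*(-228564)) = (-626 + 689)/689 + (-102117 - 1*(-228564)) = (1/689)*63 + (-102117 + 228564) = 63/689 + 126447 = 87122046/689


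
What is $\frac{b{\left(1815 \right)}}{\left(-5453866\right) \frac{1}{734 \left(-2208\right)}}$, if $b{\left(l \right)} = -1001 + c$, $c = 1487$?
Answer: $\frac{393823296}{2726933} \approx 144.42$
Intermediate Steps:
$b{\left(l \right)} = 486$ ($b{\left(l \right)} = -1001 + 1487 = 486$)
$\frac{b{\left(1815 \right)}}{\left(-5453866\right) \frac{1}{734 \left(-2208\right)}} = \frac{486}{\left(-5453866\right) \frac{1}{734 \left(-2208\right)}} = \frac{486}{\left(-5453866\right) \frac{1}{-1620672}} = \frac{486}{\left(-5453866\right) \left(- \frac{1}{1620672}\right)} = \frac{486}{\frac{2726933}{810336}} = 486 \cdot \frac{810336}{2726933} = \frac{393823296}{2726933}$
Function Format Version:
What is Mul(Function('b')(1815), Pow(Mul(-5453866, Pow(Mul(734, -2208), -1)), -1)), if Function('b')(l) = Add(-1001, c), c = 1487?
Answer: Rational(393823296, 2726933) ≈ 144.42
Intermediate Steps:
Function('b')(l) = 486 (Function('b')(l) = Add(-1001, 1487) = 486)
Mul(Function('b')(1815), Pow(Mul(-5453866, Pow(Mul(734, -2208), -1)), -1)) = Mul(486, Pow(Mul(-5453866, Pow(Mul(734, -2208), -1)), -1)) = Mul(486, Pow(Mul(-5453866, Pow(-1620672, -1)), -1)) = Mul(486, Pow(Mul(-5453866, Rational(-1, 1620672)), -1)) = Mul(486, Pow(Rational(2726933, 810336), -1)) = Mul(486, Rational(810336, 2726933)) = Rational(393823296, 2726933)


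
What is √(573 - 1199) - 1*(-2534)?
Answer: 2534 + I*√626 ≈ 2534.0 + 25.02*I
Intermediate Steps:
√(573 - 1199) - 1*(-2534) = √(-626) + 2534 = I*√626 + 2534 = 2534 + I*√626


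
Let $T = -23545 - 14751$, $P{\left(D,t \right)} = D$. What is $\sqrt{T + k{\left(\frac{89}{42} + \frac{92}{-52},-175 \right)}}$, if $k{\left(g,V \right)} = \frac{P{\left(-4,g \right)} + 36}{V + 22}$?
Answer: $\frac{74 i \sqrt{18190}}{51} \approx 195.69 i$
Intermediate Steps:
$T = -38296$ ($T = -23545 - 14751 = -38296$)
$k{\left(g,V \right)} = \frac{32}{22 + V}$ ($k{\left(g,V \right)} = \frac{-4 + 36}{V + 22} = \frac{32}{22 + V}$)
$\sqrt{T + k{\left(\frac{89}{42} + \frac{92}{-52},-175 \right)}} = \sqrt{-38296 + \frac{32}{22 - 175}} = \sqrt{-38296 + \frac{32}{-153}} = \sqrt{-38296 + 32 \left(- \frac{1}{153}\right)} = \sqrt{-38296 - \frac{32}{153}} = \sqrt{- \frac{5859320}{153}} = \frac{74 i \sqrt{18190}}{51}$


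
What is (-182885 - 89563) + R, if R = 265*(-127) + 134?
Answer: -305969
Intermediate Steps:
R = -33521 (R = -33655 + 134 = -33521)
(-182885 - 89563) + R = (-182885 - 89563) - 33521 = -272448 - 33521 = -305969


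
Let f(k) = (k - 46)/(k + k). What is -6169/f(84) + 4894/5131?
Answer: -2658770690/97489 ≈ -27273.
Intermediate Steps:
f(k) = (-46 + k)/(2*k) (f(k) = (-46 + k)/((2*k)) = (-46 + k)*(1/(2*k)) = (-46 + k)/(2*k))
-6169/f(84) + 4894/5131 = -6169*168/(-46 + 84) + 4894/5131 = -6169/((½)*(1/84)*38) + 4894*(1/5131) = -6169/19/84 + 4894/5131 = -6169*84/19 + 4894/5131 = -518196/19 + 4894/5131 = -2658770690/97489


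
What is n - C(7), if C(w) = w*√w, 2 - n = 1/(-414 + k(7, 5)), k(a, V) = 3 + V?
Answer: 813/406 - 7*√7 ≈ -16.518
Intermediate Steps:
n = 813/406 (n = 2 - 1/(-414 + (3 + 5)) = 2 - 1/(-414 + 8) = 2 - 1/(-406) = 2 - 1*(-1/406) = 2 + 1/406 = 813/406 ≈ 2.0025)
C(w) = w^(3/2)
n - C(7) = 813/406 - 7^(3/2) = 813/406 - 7*√7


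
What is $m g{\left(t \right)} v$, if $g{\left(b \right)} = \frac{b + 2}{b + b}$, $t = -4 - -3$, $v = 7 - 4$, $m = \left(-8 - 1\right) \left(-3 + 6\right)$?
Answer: $\frac{81}{2} \approx 40.5$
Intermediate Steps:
$m = -27$ ($m = \left(-9\right) 3 = -27$)
$v = 3$ ($v = 7 - 4 = 3$)
$t = -1$ ($t = -4 + 3 = -1$)
$g{\left(b \right)} = \frac{2 + b}{2 b}$
$m g{\left(t \right)} v = - 27 \frac{2 - 1}{2 \left(-1\right)} 3 = - 27 \cdot \frac{1}{2} \left(-1\right) 1 \cdot 3 = \left(-27\right) \left(- \frac{1}{2}\right) 3 = \frac{27}{2} \cdot 3 = \frac{81}{2}$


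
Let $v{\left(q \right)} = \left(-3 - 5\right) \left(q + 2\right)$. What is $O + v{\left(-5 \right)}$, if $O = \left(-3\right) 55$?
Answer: $-141$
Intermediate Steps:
$v{\left(q \right)} = -16 - 8 q$ ($v{\left(q \right)} = - 8 \left(2 + q\right) = -16 - 8 q$)
$O = -165$
$O + v{\left(-5 \right)} = -165 - -24 = -165 + \left(-16 + 40\right) = -165 + 24 = -141$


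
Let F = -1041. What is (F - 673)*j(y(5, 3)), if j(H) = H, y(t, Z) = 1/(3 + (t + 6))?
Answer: -857/7 ≈ -122.43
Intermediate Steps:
y(t, Z) = 1/(9 + t) (y(t, Z) = 1/(3 + (6 + t)) = 1/(9 + t))
(F - 673)*j(y(5, 3)) = (-1041 - 673)/(9 + 5) = -1714/14 = -1714*1/14 = -857/7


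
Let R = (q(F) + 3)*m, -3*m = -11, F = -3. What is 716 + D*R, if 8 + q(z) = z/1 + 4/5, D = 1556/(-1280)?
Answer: 299237/400 ≈ 748.09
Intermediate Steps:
m = 11/3 (m = -⅓*(-11) = 11/3 ≈ 3.6667)
D = -389/320 (D = 1556*(-1/1280) = -389/320 ≈ -1.2156)
q(z) = -36/5 + z (q(z) = -8 + (z/1 + 4/5) = -8 + (z*1 + 4*(⅕)) = -8 + (z + ⅘) = -8 + (⅘ + z) = -36/5 + z)
R = -132/5 (R = ((-36/5 - 3) + 3)*(11/3) = (-51/5 + 3)*(11/3) = -36/5*11/3 = -132/5 ≈ -26.400)
716 + D*R = 716 - 389/320*(-132/5) = 716 + 12837/400 = 299237/400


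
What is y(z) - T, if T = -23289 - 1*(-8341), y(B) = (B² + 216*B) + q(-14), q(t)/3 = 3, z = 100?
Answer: 46557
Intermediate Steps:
q(t) = 9 (q(t) = 3*3 = 9)
y(B) = 9 + B² + 216*B (y(B) = (B² + 216*B) + 9 = 9 + B² + 216*B)
T = -14948 (T = -23289 + 8341 = -14948)
y(z) - T = (9 + 100² + 216*100) - 1*(-14948) = (9 + 10000 + 21600) + 14948 = 31609 + 14948 = 46557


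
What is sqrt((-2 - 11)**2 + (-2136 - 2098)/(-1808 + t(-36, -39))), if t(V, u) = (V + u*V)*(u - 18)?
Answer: sqrt(67256565645)/19946 ≈ 13.002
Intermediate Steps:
t(V, u) = (-18 + u)*(V + V*u) (t(V, u) = (V + V*u)*(-18 + u) = (-18 + u)*(V + V*u))
sqrt((-2 - 11)**2 + (-2136 - 2098)/(-1808 + t(-36, -39))) = sqrt((-2 - 11)**2 + (-2136 - 2098)/(-1808 - 36*(-18 + (-39)**2 - 17*(-39)))) = sqrt((-13)**2 - 4234/(-1808 - 36*(-18 + 1521 + 663))) = sqrt(169 - 4234/(-1808 - 36*2166)) = sqrt(169 - 4234/(-1808 - 77976)) = sqrt(169 - 4234/(-79784)) = sqrt(169 - 4234*(-1/79784)) = sqrt(169 + 2117/39892) = sqrt(6743865/39892) = sqrt(67256565645)/19946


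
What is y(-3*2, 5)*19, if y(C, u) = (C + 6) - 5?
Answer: -95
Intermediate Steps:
y(C, u) = 1 + C (y(C, u) = (6 + C) - 5 = 1 + C)
y(-3*2, 5)*19 = (1 - 3*2)*19 = (1 - 6)*19 = -5*19 = -95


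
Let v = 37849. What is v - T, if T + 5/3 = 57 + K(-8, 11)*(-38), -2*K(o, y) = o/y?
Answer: 1247647/33 ≈ 37808.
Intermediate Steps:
K(o, y) = -o/(2*y)
T = 1370/33 (T = -5/3 + (57 - 1/2*(-8)/11*(-38)) = -5/3 + (57 - 1/2*(-8)*1/11*(-38)) = -5/3 + (57 + (4/11)*(-38)) = -5/3 + (57 - 152/11) = -5/3 + 475/11 = 1370/33 ≈ 41.515)
v - T = 37849 - 1*1370/33 = 37849 - 1370/33 = 1247647/33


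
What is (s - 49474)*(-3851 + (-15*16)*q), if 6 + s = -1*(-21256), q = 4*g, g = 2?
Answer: 162880704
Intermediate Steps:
q = 8 (q = 4*2 = 8)
s = 21250 (s = -6 - 1*(-21256) = -6 + 21256 = 21250)
(s - 49474)*(-3851 + (-15*16)*q) = (21250 - 49474)*(-3851 - 15*16*8) = -28224*(-3851 - 240*8) = -28224*(-3851 - 1920) = -28224*(-5771) = 162880704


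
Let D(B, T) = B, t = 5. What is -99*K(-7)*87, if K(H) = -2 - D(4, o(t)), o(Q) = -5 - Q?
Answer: 51678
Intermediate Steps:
K(H) = -6 (K(H) = -2 - 1*4 = -2 - 4 = -6)
-99*K(-7)*87 = -99*(-6)*87 = 594*87 = 51678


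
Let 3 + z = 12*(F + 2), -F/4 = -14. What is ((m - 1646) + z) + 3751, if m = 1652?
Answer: 4450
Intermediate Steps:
F = 56 (F = -4*(-14) = 56)
z = 693 (z = -3 + 12*(56 + 2) = -3 + 12*58 = -3 + 696 = 693)
((m - 1646) + z) + 3751 = ((1652 - 1646) + 693) + 3751 = (6 + 693) + 3751 = 699 + 3751 = 4450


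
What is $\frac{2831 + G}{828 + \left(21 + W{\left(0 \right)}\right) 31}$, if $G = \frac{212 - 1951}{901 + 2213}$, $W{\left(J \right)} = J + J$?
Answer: $\frac{8813995}{4605606} \approx 1.9138$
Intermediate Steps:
$W{\left(J \right)} = 2 J$
$G = - \frac{1739}{3114} \approx -0.55845$
$\frac{2831 + G}{828 + \left(21 + W{\left(0 \right)}\right) 31} = \frac{2831 - \frac{1739}{3114}}{828 + \left(21 + 2 \cdot 0\right) 31} = \frac{8813995}{3114 \left(828 + \left(21 + 0\right) 31\right)} = \frac{8813995}{3114 \left(828 + 21 \cdot 31\right)} = \frac{8813995}{3114 \left(828 + 651\right)} = \frac{8813995}{3114 \cdot 1479} = \frac{8813995}{3114} \cdot \frac{1}{1479} = \frac{8813995}{4605606}$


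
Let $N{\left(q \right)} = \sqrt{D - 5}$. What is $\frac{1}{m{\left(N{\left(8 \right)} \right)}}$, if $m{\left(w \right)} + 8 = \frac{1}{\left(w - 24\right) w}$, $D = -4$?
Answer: $- \frac{42129}{337105} - \frac{72 i}{337105} \approx -0.12497 - 0.00021358 i$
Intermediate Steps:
$N{\left(q \right)} = 3 i$ ($N{\left(q \right)} = \sqrt{-4 - 5} = \sqrt{-9} = 3 i$)
$m{\left(w \right)} = -8 + \frac{1}{w \left(-24 + w\right)}$ ($m{\left(w \right)} = -8 + \frac{1}{\left(w - 24\right) w} = -8 + \frac{1}{\left(-24 + w\right) w} = -8 + \frac{1}{w \left(-24 + w\right)}$)
$\frac{1}{m{\left(N{\left(8 \right)} \right)}} = \frac{1}{\frac{1}{3 i} \frac{1}{-24 + 3 i} \left(1 - 8 \left(3 i\right)^{2} + 192 \cdot 3 i\right)} = \frac{1}{- \frac{i}{3} \frac{-24 - 3 i}{585} \left(1 - -72 + 576 i\right)} = \frac{1}{- \frac{i}{3} \frac{-24 - 3 i}{585} \left(1 + 72 + 576 i\right)} = \frac{1}{- \frac{i}{3} \frac{-24 - 3 i}{585} \left(73 + 576 i\right)} = \frac{1}{\left(- \frac{1}{1755}\right) i \left(-24 - 3 i\right) \left(73 + 576 i\right)} = \frac{3 i \left(-24 + 3 i\right) \left(73 - 576 i\right)}{337105}$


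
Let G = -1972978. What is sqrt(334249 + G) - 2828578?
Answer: -2828578 + 3*I*sqrt(182081) ≈ -2.8286e+6 + 1280.1*I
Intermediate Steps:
sqrt(334249 + G) - 2828578 = sqrt(334249 - 1972978) - 2828578 = sqrt(-1638729) - 2828578 = 3*I*sqrt(182081) - 2828578 = -2828578 + 3*I*sqrt(182081)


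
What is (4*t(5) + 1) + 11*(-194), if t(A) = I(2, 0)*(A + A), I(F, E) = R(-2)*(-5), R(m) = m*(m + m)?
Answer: -3733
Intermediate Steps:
R(m) = 2*m² (R(m) = m*(2*m) = 2*m²)
I(F, E) = -40 (I(F, E) = (2*(-2)²)*(-5) = (2*4)*(-5) = 8*(-5) = -40)
t(A) = -80*A (t(A) = -40*(A + A) = -80*A)
(4*t(5) + 1) + 11*(-194) = (4*(-80*5) + 1) + 11*(-194) = (4*(-400) + 1) - 2134 = (-1600 + 1) - 2134 = -1599 - 2134 = -3733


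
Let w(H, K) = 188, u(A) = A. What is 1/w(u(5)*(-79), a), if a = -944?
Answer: 1/188 ≈ 0.0053191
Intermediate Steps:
1/w(u(5)*(-79), a) = 1/188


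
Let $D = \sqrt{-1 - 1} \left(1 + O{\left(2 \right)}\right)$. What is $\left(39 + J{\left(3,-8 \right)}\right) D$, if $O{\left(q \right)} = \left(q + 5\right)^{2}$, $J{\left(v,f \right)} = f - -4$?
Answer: $1750 i \sqrt{2} \approx 2474.9 i$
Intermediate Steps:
$J{\left(v,f \right)} = 4 + f$ ($J{\left(v,f \right)} = f + 4 = 4 + f$)
$O{\left(q \right)} = \left(5 + q\right)^{2}$
$D = 50 i \sqrt{2}$ ($D = \sqrt{-1 - 1} \left(1 + \left(5 + 2\right)^{2}\right) = \sqrt{-2} \left(1 + 7^{2}\right) = i \sqrt{2} \left(1 + 49\right) = i \sqrt{2} \cdot 50 = 50 i \sqrt{2} \approx 70.711 i$)
$\left(39 + J{\left(3,-8 \right)}\right) D = \left(39 + \left(4 - 8\right)\right) 50 i \sqrt{2} = \left(39 - 4\right) 50 i \sqrt{2} = 35 \cdot 50 i \sqrt{2} = 1750 i \sqrt{2}$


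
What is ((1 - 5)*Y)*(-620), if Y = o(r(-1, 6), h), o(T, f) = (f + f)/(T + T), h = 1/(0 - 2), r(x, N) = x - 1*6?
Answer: 1240/7 ≈ 177.14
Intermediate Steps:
r(x, N) = -6 + x (r(x, N) = x - 6 = -6 + x)
h = -1/2 (h = 1/(-2) = -1/2 ≈ -0.50000)
o(T, f) = f/T (o(T, f) = (2*f)/((2*T)) = (2*f)*(1/(2*T)) = f/T)
Y = 1/14 (Y = -1/(2*(-6 - 1)) = -1/2/(-7) = -1/2*(-1/7) = 1/14 ≈ 0.071429)
((1 - 5)*Y)*(-620) = ((1 - 5)*(1/14))*(-620) = -4*1/14*(-620) = -2/7*(-620) = 1240/7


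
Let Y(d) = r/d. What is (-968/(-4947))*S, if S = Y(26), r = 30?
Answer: 4840/21437 ≈ 0.22578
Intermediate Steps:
Y(d) = 30/d
S = 15/13 (S = 30/26 = 30*(1/26) = 15/13 ≈ 1.1538)
(-968/(-4947))*S = -968/(-4947)*(15/13) = -968*(-1/4947)*(15/13) = (968/4947)*(15/13) = 4840/21437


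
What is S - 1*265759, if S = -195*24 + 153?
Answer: -270286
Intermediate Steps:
S = -4527 (S = -4680 + 153 = -4527)
S - 1*265759 = -4527 - 1*265759 = -4527 - 265759 = -270286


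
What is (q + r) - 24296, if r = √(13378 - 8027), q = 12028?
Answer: -12268 + √5351 ≈ -12195.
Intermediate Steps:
r = √5351 ≈ 73.151
(q + r) - 24296 = (12028 + √5351) - 24296 = -12268 + √5351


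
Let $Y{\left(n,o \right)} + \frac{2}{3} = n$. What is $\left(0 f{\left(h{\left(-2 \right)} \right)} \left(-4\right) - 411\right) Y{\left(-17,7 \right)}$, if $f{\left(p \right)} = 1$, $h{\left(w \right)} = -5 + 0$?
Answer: $7261$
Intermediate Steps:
$h{\left(w \right)} = -5$
$Y{\left(n,o \right)} = - \frac{2}{3} + n$
$\left(0 f{\left(h{\left(-2 \right)} \right)} \left(-4\right) - 411\right) Y{\left(-17,7 \right)} = \left(0 \cdot 1 \left(-4\right) - 411\right) \left(- \frac{2}{3} - 17\right) = \left(0 \left(-4\right) - 411\right) \left(- \frac{53}{3}\right) = \left(0 - 411\right) \left(- \frac{53}{3}\right) = \left(-411\right) \left(- \frac{53}{3}\right) = 7261$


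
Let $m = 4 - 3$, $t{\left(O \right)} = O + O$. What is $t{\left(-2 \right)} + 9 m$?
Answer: $5$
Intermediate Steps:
$t{\left(O \right)} = 2 O$
$m = 1$ ($m = 4 - 3 = 1$)
$t{\left(-2 \right)} + 9 m = 2 \left(-2\right) + 9 \cdot 1 = -4 + 9 = 5$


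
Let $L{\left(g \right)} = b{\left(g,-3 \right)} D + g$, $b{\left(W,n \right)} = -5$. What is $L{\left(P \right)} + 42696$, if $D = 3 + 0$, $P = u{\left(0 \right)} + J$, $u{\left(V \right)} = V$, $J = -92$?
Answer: $42589$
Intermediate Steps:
$P = -92$ ($P = 0 - 92 = -92$)
$D = 3$
$L{\left(g \right)} = -15 + g$ ($L{\left(g \right)} = \left(-5\right) 3 + g = -15 + g$)
$L{\left(P \right)} + 42696 = \left(-15 - 92\right) + 42696 = -107 + 42696 = 42589$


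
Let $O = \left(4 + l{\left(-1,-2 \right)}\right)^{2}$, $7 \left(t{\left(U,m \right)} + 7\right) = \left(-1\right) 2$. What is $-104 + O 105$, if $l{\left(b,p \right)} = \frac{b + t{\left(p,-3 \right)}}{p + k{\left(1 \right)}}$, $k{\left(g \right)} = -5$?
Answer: $\frac{932068}{343} \approx 2717.4$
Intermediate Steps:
$t{\left(U,m \right)} = - \frac{51}{7}$ ($t{\left(U,m \right)} = -7 + \frac{\left(-1\right) 2}{7} = -7 + \frac{1}{7} \left(-2\right) = -7 - \frac{2}{7} = - \frac{51}{7}$)
$l{\left(b,p \right)} = \frac{- \frac{51}{7} + b}{-5 + p}$ ($l{\left(b,p \right)} = \frac{b - \frac{51}{7}}{p - 5} = \frac{- \frac{51}{7} + b}{-5 + p}$)
$O = \frac{64516}{2401}$ ($O = \left(4 + \frac{- \frac{51}{7} - 1}{-5 - 2}\right)^{2} = \left(4 + \frac{1}{-7} \left(- \frac{58}{7}\right)\right)^{2} = \left(4 - - \frac{58}{49}\right)^{2} = \left(4 + \frac{58}{49}\right)^{2} = \left(\frac{254}{49}\right)^{2} = \frac{64516}{2401} \approx 26.87$)
$-104 + O 105 = -104 + \frac{64516}{2401} \cdot 105 = -104 + \frac{967740}{343} = \frac{932068}{343}$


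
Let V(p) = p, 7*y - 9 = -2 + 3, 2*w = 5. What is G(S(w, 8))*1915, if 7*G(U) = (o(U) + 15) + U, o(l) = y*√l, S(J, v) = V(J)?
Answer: 9575/2 + 9575*√10/49 ≈ 5405.4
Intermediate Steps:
w = 5/2 (w = (½)*5 = 5/2 ≈ 2.5000)
y = 10/7 (y = 9/7 + (-2 + 3)/7 = 9/7 + (⅐)*1 = 9/7 + ⅐ = 10/7 ≈ 1.4286)
S(J, v) = J
o(l) = 10*√l/7
G(U) = 15/7 + U/7 + 10*√U/49 (G(U) = ((10*√U/7 + 15) + U)/7 = ((15 + 10*√U/7) + U)/7 = (15 + U + 10*√U/7)/7 = 15/7 + U/7 + 10*√U/49)
G(S(w, 8))*1915 = (15/7 + (⅐)*(5/2) + 10*√(5/2)/49)*1915 = (15/7 + 5/14 + 10*(√10/2)/49)*1915 = (15/7 + 5/14 + 5*√10/49)*1915 = (5/2 + 5*√10/49)*1915 = 9575/2 + 9575*√10/49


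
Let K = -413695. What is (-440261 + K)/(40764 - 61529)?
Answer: 853956/20765 ≈ 41.125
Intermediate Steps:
(-440261 + K)/(40764 - 61529) = (-440261 - 413695)/(40764 - 61529) = -853956/(-20765) = -853956*(-1/20765) = 853956/20765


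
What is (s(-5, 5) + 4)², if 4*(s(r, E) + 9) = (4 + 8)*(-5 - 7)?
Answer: 1681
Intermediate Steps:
s(r, E) = -45 (s(r, E) = -9 + ((4 + 8)*(-5 - 7))/4 = -9 + (12*(-12))/4 = -9 + (¼)*(-144) = -9 - 36 = -45)
(s(-5, 5) + 4)² = (-45 + 4)² = (-41)² = 1681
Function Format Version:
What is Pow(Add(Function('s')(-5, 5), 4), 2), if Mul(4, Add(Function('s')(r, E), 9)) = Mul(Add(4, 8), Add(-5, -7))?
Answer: 1681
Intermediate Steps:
Function('s')(r, E) = -45 (Function('s')(r, E) = Add(-9, Mul(Rational(1, 4), Mul(Add(4, 8), Add(-5, -7)))) = Add(-9, Mul(Rational(1, 4), Mul(12, -12))) = Add(-9, Mul(Rational(1, 4), -144)) = Add(-9, -36) = -45)
Pow(Add(Function('s')(-5, 5), 4), 2) = Pow(Add(-45, 4), 2) = Pow(-41, 2) = 1681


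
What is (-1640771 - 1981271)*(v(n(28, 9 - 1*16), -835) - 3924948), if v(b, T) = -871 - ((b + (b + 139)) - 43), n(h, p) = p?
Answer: 14219778309842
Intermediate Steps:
v(b, T) = -967 - 2*b (v(b, T) = -871 - ((b + (139 + b)) - 43) = -871 - ((139 + 2*b) - 43) = -871 - (96 + 2*b) = -871 + (-96 - 2*b) = -967 - 2*b)
(-1640771 - 1981271)*(v(n(28, 9 - 1*16), -835) - 3924948) = (-1640771 - 1981271)*((-967 - 2*(9 - 1*16)) - 3924948) = -3622042*((-967 - 2*(9 - 16)) - 3924948) = -3622042*((-967 - 2*(-7)) - 3924948) = -3622042*((-967 + 14) - 3924948) = -3622042*(-953 - 3924948) = -3622042*(-3925901) = 14219778309842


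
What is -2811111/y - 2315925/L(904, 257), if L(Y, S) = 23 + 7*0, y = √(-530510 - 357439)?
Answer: -2315925/23 + 937037*I*√98661/98661 ≈ -1.0069e+5 + 2983.2*I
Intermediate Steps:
y = 3*I*√98661 (y = √(-887949) = 3*I*√98661 ≈ 942.31*I)
L(Y, S) = 23 (L(Y, S) = 23 + 0 = 23)
-2811111/y - 2315925/L(904, 257) = -2811111*(-I*√98661/295983) - 2315925/23 = -(-937037)*I*√98661/98661 - 2315925*1/23 = 937037*I*√98661/98661 - 2315925/23 = -2315925/23 + 937037*I*√98661/98661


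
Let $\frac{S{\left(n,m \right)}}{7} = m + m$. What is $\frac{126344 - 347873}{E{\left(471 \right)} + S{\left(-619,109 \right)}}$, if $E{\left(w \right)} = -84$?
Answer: $- \frac{31647}{206} \approx -153.63$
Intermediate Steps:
$S{\left(n,m \right)} = 14 m$ ($S{\left(n,m \right)} = 7 \left(m + m\right) = 7 \cdot 2 m = 14 m$)
$\frac{126344 - 347873}{E{\left(471 \right)} + S{\left(-619,109 \right)}} = \frac{126344 - 347873}{-84 + 14 \cdot 109} = - \frac{221529}{-84 + 1526} = - \frac{221529}{1442} = \left(-221529\right) \frac{1}{1442} = - \frac{31647}{206}$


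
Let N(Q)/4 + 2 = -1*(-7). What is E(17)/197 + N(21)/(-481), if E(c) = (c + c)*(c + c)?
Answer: 552096/94757 ≈ 5.8264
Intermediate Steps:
E(c) = 4*c**2 (E(c) = (2*c)*(2*c) = 4*c**2)
N(Q) = 20 (N(Q) = -8 + 4*(-1*(-7)) = -8 + 4*7 = -8 + 28 = 20)
E(17)/197 + N(21)/(-481) = (4*17**2)/197 + 20/(-481) = (4*289)*(1/197) + 20*(-1/481) = 1156*(1/197) - 20/481 = 1156/197 - 20/481 = 552096/94757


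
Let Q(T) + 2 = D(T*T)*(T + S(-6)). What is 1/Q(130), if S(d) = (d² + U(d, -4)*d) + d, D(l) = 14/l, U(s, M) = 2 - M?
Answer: -4225/8016 ≈ -0.52707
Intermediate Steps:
S(d) = d² + 7*d (S(d) = (d² + (2 - 1*(-4))*d) + d = (d² + (2 + 4)*d) + d = (d² + 6*d) + d = d² + 7*d)
Q(T) = -2 + 14*(-6 + T)/T² (Q(T) = -2 + (14/((T*T)))*(T - 6*(7 - 6)) = -2 + (14/(T²))*(T - 6*1) = -2 + (14/T²)*(T - 6) = -2 + (14/T²)*(-6 + T) = -2 + 14*(-6 + T)/T²)
1/Q(130) = 1/(-2 - 84/130² + 14/130) = 1/(-2 - 84*1/16900 + 14*(1/130)) = 1/(-2 - 21/4225 + 7/65) = 1/(-8016/4225) = -4225/8016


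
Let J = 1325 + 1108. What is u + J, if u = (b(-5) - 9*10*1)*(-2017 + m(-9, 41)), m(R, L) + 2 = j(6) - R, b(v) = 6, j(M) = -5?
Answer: 171693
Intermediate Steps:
m(R, L) = -7 - R (m(R, L) = -2 + (-5 - R) = -7 - R)
J = 2433
u = 169260 (u = (6 - 9*10*1)*(-2017 + (-7 - 1*(-9))) = (6 - 90*1)*(-2017 + (-7 + 9)) = (6 - 90)*(-2017 + 2) = -84*(-2015) = 169260)
u + J = 169260 + 2433 = 171693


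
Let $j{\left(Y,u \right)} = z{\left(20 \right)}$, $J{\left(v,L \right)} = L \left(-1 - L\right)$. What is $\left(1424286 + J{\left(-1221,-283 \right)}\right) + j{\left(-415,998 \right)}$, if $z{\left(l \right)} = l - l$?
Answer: $1344480$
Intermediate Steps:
$z{\left(l \right)} = 0$
$j{\left(Y,u \right)} = 0$
$\left(1424286 + J{\left(-1221,-283 \right)}\right) + j{\left(-415,998 \right)} = \left(1424286 - - 283 \left(1 - 283\right)\right) + 0 = \left(1424286 - \left(-283\right) \left(-282\right)\right) + 0 = \left(1424286 - 79806\right) + 0 = 1344480 + 0 = 1344480$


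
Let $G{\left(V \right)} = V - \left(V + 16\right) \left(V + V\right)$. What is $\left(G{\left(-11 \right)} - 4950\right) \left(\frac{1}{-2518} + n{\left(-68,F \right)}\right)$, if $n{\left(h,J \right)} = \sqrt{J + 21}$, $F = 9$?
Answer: $\frac{4851}{2518} - 4851 \sqrt{30} \approx -26568.0$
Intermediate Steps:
$n{\left(h,J \right)} = \sqrt{21 + J}$
$G{\left(V \right)} = V - 2 V \left(16 + V\right)$ ($G{\left(V \right)} = V - \left(16 + V\right) 2 V = V - 2 V \left(16 + V\right)$)
$\left(G{\left(-11 \right)} - 4950\right) \left(\frac{1}{-2518} + n{\left(-68,F \right)}\right) = \left(\left(-1\right) \left(-11\right) \left(31 + 2 \left(-11\right)\right) - 4950\right) \left(\frac{1}{-2518} + \sqrt{21 + 9}\right) = \left(\left(-1\right) \left(-11\right) \left(31 - 22\right) - 4950\right) \left(- \frac{1}{2518} + \sqrt{30}\right) = \left(\left(-1\right) \left(-11\right) 9 - 4950\right) \left(- \frac{1}{2518} + \sqrt{30}\right) = \left(99 - 4950\right) \left(- \frac{1}{2518} + \sqrt{30}\right) = - 4851 \left(- \frac{1}{2518} + \sqrt{30}\right) = \frac{4851}{2518} - 4851 \sqrt{30}$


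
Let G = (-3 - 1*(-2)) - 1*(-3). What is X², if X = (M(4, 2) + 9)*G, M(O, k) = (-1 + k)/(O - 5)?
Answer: 256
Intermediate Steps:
G = 2 (G = (-3 + 2) + 3 = -1 + 3 = 2)
M(O, k) = (-1 + k)/(-5 + O)
X = 16 (X = ((-1 + 2)/(-5 + 4) + 9)*2 = (1/(-1) + 9)*2 = (-1*1 + 9)*2 = (-1 + 9)*2 = 8*2 = 16)
X² = 16² = 256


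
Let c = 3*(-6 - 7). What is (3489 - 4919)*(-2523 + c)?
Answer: 3663660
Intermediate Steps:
c = -39 (c = 3*(-13) = -39)
(3489 - 4919)*(-2523 + c) = (3489 - 4919)*(-2523 - 39) = -1430*(-2562) = 3663660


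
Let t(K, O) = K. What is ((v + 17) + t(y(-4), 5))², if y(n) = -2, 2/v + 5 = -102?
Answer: 2569609/11449 ≈ 224.44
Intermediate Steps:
v = -2/107 (v = 2/(-5 - 102) = 2/(-107) = 2*(-1/107) = -2/107 ≈ -0.018692)
((v + 17) + t(y(-4), 5))² = ((-2/107 + 17) - 2)² = (1817/107 - 2)² = (1603/107)² = 2569609/11449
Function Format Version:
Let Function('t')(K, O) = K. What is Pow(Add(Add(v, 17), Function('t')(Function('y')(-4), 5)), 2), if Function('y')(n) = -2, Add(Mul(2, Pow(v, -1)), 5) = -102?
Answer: Rational(2569609, 11449) ≈ 224.44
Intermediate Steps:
v = Rational(-2, 107) (v = Mul(2, Pow(Add(-5, -102), -1)) = Mul(2, Pow(-107, -1)) = Mul(2, Rational(-1, 107)) = Rational(-2, 107) ≈ -0.018692)
Pow(Add(Add(v, 17), Function('t')(Function('y')(-4), 5)), 2) = Pow(Add(Add(Rational(-2, 107), 17), -2), 2) = Pow(Add(Rational(1817, 107), -2), 2) = Pow(Rational(1603, 107), 2) = Rational(2569609, 11449)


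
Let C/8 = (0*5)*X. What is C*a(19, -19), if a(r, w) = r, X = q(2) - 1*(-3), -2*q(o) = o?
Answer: 0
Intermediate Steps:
q(o) = -o/2
X = 2 (X = -½*2 - 1*(-3) = -1 + 3 = 2)
C = 0 (C = 8*((0*5)*2) = 8*(0*2) = 8*0 = 0)
C*a(19, -19) = 0*19 = 0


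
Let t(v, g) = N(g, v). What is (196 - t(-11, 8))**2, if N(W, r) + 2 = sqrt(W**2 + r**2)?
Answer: (198 - sqrt(185))**2 ≈ 34003.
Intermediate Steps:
N(W, r) = -2 + sqrt(W**2 + r**2)
t(v, g) = -2 + sqrt(g**2 + v**2)
(196 - t(-11, 8))**2 = (196 - (-2 + sqrt(8**2 + (-11)**2)))**2 = (196 - (-2 + sqrt(64 + 121)))**2 = (196 - (-2 + sqrt(185)))**2 = (196 + (2 - sqrt(185)))**2 = (198 - sqrt(185))**2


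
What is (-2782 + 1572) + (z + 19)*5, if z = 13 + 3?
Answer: -1035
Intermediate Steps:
z = 16
(-2782 + 1572) + (z + 19)*5 = (-2782 + 1572) + (16 + 19)*5 = -1210 + 35*5 = -1210 + 175 = -1035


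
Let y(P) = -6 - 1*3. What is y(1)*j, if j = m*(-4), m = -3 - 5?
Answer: -288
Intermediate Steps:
m = -8
j = 32 (j = -8*(-4) = 32)
y(P) = -9 (y(P) = -6 - 3 = -9)
y(1)*j = -9*32 = -288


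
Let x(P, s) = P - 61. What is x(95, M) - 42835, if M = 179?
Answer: -42801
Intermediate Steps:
x(P, s) = -61 + P
x(95, M) - 42835 = (-61 + 95) - 42835 = 34 - 42835 = -42801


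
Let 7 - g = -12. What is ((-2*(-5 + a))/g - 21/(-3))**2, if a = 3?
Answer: 18769/361 ≈ 51.992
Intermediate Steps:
g = 19 (g = 7 - 1*(-12) = 7 + 12 = 19)
((-2*(-5 + a))/g - 21/(-3))**2 = (-2*(-5 + 3)/19 - 21/(-3))**2 = (-2*(-2)*(1/19) - 21*(-1/3))**2 = (4*(1/19) + 7)**2 = (4/19 + 7)**2 = (137/19)**2 = 18769/361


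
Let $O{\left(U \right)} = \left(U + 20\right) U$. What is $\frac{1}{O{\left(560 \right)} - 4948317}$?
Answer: $- \frac{1}{4623517} \approx -2.1629 \cdot 10^{-7}$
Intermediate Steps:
$O{\left(U \right)} = U \left(20 + U\right)$ ($O{\left(U \right)} = \left(20 + U\right) U = U \left(20 + U\right)$)
$\frac{1}{O{\left(560 \right)} - 4948317} = \frac{1}{560 \left(20 + 560\right) - 4948317} = \frac{1}{560 \cdot 580 - 4948317} = \frac{1}{324800 - 4948317} = \frac{1}{-4623517} = - \frac{1}{4623517}$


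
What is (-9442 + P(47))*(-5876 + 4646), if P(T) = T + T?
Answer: 11498040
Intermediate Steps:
P(T) = 2*T
(-9442 + P(47))*(-5876 + 4646) = (-9442 + 2*47)*(-5876 + 4646) = (-9442 + 94)*(-1230) = -9348*(-1230) = 11498040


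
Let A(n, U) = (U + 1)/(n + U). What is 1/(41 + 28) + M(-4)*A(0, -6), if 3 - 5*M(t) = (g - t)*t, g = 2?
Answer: 623/138 ≈ 4.5145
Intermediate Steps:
A(n, U) = (1 + U)/(U + n)
M(t) = ⅗ - t*(2 - t)/5 (M(t) = ⅗ - (2 - t)*t/5 = ⅗ - t*(2 - t)/5)
1/(41 + 28) + M(-4)*A(0, -6) = 1/(41 + 28) + (⅗ - ⅖*(-4) + (⅕)*(-4)²)*((1 - 6)/(-6 + 0)) = 1/69 + (⅗ + 8/5 + (⅕)*16)*(-5/(-6)) = 1/69 + (⅗ + 8/5 + 16/5)*(-⅙*(-5)) = 1/69 + (27/5)*(⅚) = 1/69 + 9/2 = 623/138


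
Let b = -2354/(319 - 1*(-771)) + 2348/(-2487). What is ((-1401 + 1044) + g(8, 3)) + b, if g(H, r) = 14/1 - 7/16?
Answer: -7515315169/21686640 ≈ -346.54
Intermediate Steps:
g(H, r) = 217/16 (g(H, r) = 14*1 - 7*1/16 = 14 - 7/16 = 217/16)
b = -4206859/1355415 (b = -2354/(319 + 771) + 2348*(-1/2487) = -2354/1090 - 2348/2487 = -2354*1/1090 - 2348/2487 = -1177/545 - 2348/2487 = -4206859/1355415 ≈ -3.1037)
((-1401 + 1044) + g(8, 3)) + b = ((-1401 + 1044) + 217/16) - 4206859/1355415 = (-357 + 217/16) - 4206859/1355415 = -5495/16 - 4206859/1355415 = -7515315169/21686640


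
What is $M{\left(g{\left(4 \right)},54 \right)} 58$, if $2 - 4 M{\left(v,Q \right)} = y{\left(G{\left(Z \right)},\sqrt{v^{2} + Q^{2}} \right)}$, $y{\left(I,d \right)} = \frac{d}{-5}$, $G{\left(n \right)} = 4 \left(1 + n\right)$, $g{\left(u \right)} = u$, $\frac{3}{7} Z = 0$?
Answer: $29 + \frac{29 \sqrt{733}}{5} \approx 186.03$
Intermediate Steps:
$Z = 0$ ($Z = \frac{7}{3} \cdot 0 = 0$)
$G{\left(n \right)} = 4 + 4 n$
$y{\left(I,d \right)} = - \frac{d}{5}$ ($y{\left(I,d \right)} = d \left(- \frac{1}{5}\right) = - \frac{d}{5}$)
$M{\left(v,Q \right)} = \frac{1}{2} + \frac{\sqrt{Q^{2} + v^{2}}}{20}$ ($M{\left(v,Q \right)} = \frac{1}{2} - \frac{\left(- \frac{1}{5}\right) \sqrt{v^{2} + Q^{2}}}{4} = \frac{1}{2} - \frac{\left(- \frac{1}{5}\right) \sqrt{Q^{2} + v^{2}}}{4} = \frac{1}{2} + \frac{\sqrt{Q^{2} + v^{2}}}{20}$)
$M{\left(g{\left(4 \right)},54 \right)} 58 = \left(\frac{1}{2} + \frac{\sqrt{54^{2} + 4^{2}}}{20}\right) 58 = \left(\frac{1}{2} + \frac{\sqrt{2916 + 16}}{20}\right) 58 = \left(\frac{1}{2} + \frac{\sqrt{2932}}{20}\right) 58 = \left(\frac{1}{2} + \frac{2 \sqrt{733}}{20}\right) 58 = \left(\frac{1}{2} + \frac{\sqrt{733}}{10}\right) 58 = 29 + \frac{29 \sqrt{733}}{5}$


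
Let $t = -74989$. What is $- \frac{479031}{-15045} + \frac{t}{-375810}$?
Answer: $\frac{12076856641}{376937430} \approx 32.039$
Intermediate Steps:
$- \frac{479031}{-15045} + \frac{t}{-375810} = - \frac{479031}{-15045} - \frac{74989}{-375810} = \left(-479031\right) \left(- \frac{1}{15045}\right) - - \frac{74989}{375810} = \frac{159677}{5015} + \frac{74989}{375810} = \frac{12076856641}{376937430}$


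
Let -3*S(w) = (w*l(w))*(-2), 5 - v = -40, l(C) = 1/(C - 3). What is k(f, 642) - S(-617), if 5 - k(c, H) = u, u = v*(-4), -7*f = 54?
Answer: 171433/930 ≈ 184.34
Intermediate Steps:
l(C) = 1/(-3 + C)
f = -54/7 (f = -1/7*54 = -54/7 ≈ -7.7143)
v = 45 (v = 5 - 1*(-40) = 5 + 40 = 45)
S(w) = 2*w/(3*(-3 + w)) (S(w) = -w/(-3 + w)*(-2)/3 = -(-2)*w/(3*(-3 + w)) = 2*w/(3*(-3 + w)))
u = -180 (u = 45*(-4) = -180)
k(c, H) = 185 (k(c, H) = 5 - 1*(-180) = 5 + 180 = 185)
k(f, 642) - S(-617) = 185 - 2*(-617)/(3*(-3 - 617)) = 185 - 2*(-617)/(3*(-620)) = 185 - 2*(-617)*(-1)/(3*620) = 185 - 1*617/930 = 185 - 617/930 = 171433/930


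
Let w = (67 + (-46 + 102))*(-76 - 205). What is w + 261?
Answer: -34302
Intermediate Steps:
w = -34563 (w = (67 + 56)*(-281) = 123*(-281) = -34563)
w + 261 = -34563 + 261 = -34302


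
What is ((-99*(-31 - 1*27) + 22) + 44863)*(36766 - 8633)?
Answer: 1424289391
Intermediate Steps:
((-99*(-31 - 1*27) + 22) + 44863)*(36766 - 8633) = ((-99*(-31 - 27) + 22) + 44863)*28133 = ((-99*(-58) + 22) + 44863)*28133 = ((5742 + 22) + 44863)*28133 = (5764 + 44863)*28133 = 50627*28133 = 1424289391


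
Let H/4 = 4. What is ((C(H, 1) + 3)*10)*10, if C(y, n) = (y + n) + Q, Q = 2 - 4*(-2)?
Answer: 3000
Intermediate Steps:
H = 16 (H = 4*4 = 16)
Q = 10 (Q = 2 + 8 = 10)
C(y, n) = 10 + n + y (C(y, n) = (y + n) + 10 = (n + y) + 10 = 10 + n + y)
((C(H, 1) + 3)*10)*10 = (((10 + 1 + 16) + 3)*10)*10 = ((27 + 3)*10)*10 = (30*10)*10 = 300*10 = 3000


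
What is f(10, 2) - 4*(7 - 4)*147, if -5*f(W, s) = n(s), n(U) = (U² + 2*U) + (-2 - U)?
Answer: -8824/5 ≈ -1764.8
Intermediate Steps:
n(U) = -2 + U + U²
f(W, s) = ⅖ - s/5 - s²/5 (f(W, s) = -(-2 + s + s²)/5 = ⅖ - s/5 - s²/5)
f(10, 2) - 4*(7 - 4)*147 = (⅖ - ⅕*2 - ⅕*2²) - 4*(7 - 4)*147 = (⅖ - ⅖ - ⅕*4) - 4*3*147 = (⅖ - ⅖ - ⅘) - 12*147 = -⅘ - 1764 = -8824/5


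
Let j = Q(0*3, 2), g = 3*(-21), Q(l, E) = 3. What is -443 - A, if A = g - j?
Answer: -377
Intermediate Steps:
g = -63
j = 3
A = -66 (A = -63 - 1*3 = -63 - 3 = -66)
-443 - A = -443 - 1*(-66) = -443 + 66 = -377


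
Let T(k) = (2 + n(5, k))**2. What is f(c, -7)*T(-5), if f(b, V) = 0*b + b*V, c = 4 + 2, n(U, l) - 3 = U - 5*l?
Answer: -51450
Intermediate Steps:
n(U, l) = 3 + U - 5*l (n(U, l) = 3 + (U - 5*l) = 3 + U - 5*l)
c = 6
T(k) = (10 - 5*k)**2 (T(k) = (2 + (3 + 5 - 5*k))**2 = (2 + (8 - 5*k))**2 = (10 - 5*k)**2)
f(b, V) = V*b (f(b, V) = 0 + V*b = V*b)
f(c, -7)*T(-5) = (-7*6)*(25*(2 - 1*(-5))**2) = -1050*(2 + 5)**2 = -1050*7**2 = -1050*49 = -42*1225 = -51450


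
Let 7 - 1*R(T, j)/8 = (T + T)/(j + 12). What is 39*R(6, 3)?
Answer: 9672/5 ≈ 1934.4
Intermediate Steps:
R(T, j) = 56 - 16*T/(12 + j) (R(T, j) = 56 - 8*(T + T)/(j + 12) = 56 - 8*2*T/(12 + j) = 56 - 16*T/(12 + j))
39*R(6, 3) = 39*(8*(84 - 2*6 + 7*3)/(12 + 3)) = 39*(8*(84 - 12 + 21)/15) = 39*(8*(1/15)*93) = 39*(248/5) = 9672/5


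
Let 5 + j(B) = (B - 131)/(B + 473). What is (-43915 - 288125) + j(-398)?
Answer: -24903904/75 ≈ -3.3205e+5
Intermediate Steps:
j(B) = -5 + (-131 + B)/(473 + B) (j(B) = -5 + (B - 131)/(B + 473) = -5 + (-131 + B)/(473 + B))
(-43915 - 288125) + j(-398) = (-43915 - 288125) + 4*(-624 - 1*(-398))/(473 - 398) = -332040 + 4*(-624 + 398)/75 = -332040 + 4*(1/75)*(-226) = -332040 - 904/75 = -24903904/75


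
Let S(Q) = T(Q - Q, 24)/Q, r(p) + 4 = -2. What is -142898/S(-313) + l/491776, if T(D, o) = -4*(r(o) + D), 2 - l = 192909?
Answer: 2749462114207/1475328 ≈ 1.8636e+6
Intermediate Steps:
l = -192907 (l = 2 - 1*192909 = 2 - 192909 = -192907)
r(p) = -6 (r(p) = -4 - 2 = -6)
T(D, o) = 24 - 4*D (T(D, o) = -4*(-6 + D) = 24 - 4*D)
S(Q) = 24/Q (S(Q) = (24 - 4*(Q - Q))/Q = (24 - 4*0)/Q = (24 + 0)/Q = 24/Q)
-142898/S(-313) + l/491776 = -142898/(24/(-313)) - 192907/491776 = -142898/(24*(-1/313)) - 192907*1/491776 = -142898/(-24/313) - 192907/491776 = -142898*(-313/24) - 192907/491776 = 22363537/12 - 192907/491776 = 2749462114207/1475328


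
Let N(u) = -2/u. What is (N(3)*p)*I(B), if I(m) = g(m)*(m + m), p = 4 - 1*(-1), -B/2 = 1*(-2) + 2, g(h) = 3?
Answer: 0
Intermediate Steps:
B = 0 (B = -2*(1*(-2) + 2) = -2*(-2 + 2) = -2*0 = 0)
p = 5 (p = 4 + 1 = 5)
I(m) = 6*m (I(m) = 3*(m + m) = 3*(2*m) = 6*m)
(N(3)*p)*I(B) = (-2/3*5)*(6*0) = (-2*⅓*5)*0 = -⅔*5*0 = -10/3*0 = 0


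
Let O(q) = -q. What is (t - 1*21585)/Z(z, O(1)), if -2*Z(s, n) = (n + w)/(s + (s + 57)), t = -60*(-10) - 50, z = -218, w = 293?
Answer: -7972265/146 ≈ -54605.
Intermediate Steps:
t = 550 (t = 600 - 50 = 550)
Z(s, n) = -(293 + n)/(2*(57 + 2*s)) (Z(s, n) = -(n + 293)/(2*(s + (s + 57))) = -(293 + n)/(2*(s + (57 + s))) = -(293 + n)/(2*(57 + 2*s)))
(t - 1*21585)/Z(z, O(1)) = (550 - 1*21585)/(((-293 - (-1))/(2*(57 + 2*(-218))))) = (550 - 21585)/(((-293 - 1*(-1))/(2*(57 - 436)))) = -21035*(-758/(-293 + 1)) = -21035/((½)*(-1/379)*(-292)) = -21035/146/379 = -21035*379/146 = -7972265/146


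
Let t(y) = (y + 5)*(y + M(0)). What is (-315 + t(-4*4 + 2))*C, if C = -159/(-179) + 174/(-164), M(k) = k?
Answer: 479115/14678 ≈ 32.642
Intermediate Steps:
C = -2535/14678 (C = -159*(-1/179) + 174*(-1/164) = 159/179 - 87/82 = -2535/14678 ≈ -0.17271)
t(y) = y*(5 + y) (t(y) = (y + 5)*(y + 0) = (5 + y)*y = y*(5 + y))
(-315 + t(-4*4 + 2))*C = (-315 + (-4*4 + 2)*(5 + (-4*4 + 2)))*(-2535/14678) = (-315 + (-16 + 2)*(5 + (-16 + 2)))*(-2535/14678) = (-315 - 14*(5 - 14))*(-2535/14678) = (-315 - 14*(-9))*(-2535/14678) = (-315 + 126)*(-2535/14678) = -189*(-2535/14678) = 479115/14678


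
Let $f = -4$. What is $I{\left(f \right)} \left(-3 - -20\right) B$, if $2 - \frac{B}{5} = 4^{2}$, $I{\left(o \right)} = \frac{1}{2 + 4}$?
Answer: $- \frac{595}{3} \approx -198.33$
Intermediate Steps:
$I{\left(o \right)} = \frac{1}{6}$
$B = -70$ ($B = 10 - 5 \cdot 4^{2} = 10 - 80 = -70$)
$I{\left(f \right)} \left(-3 - -20\right) B = \frac{-3 - -20}{6} \left(-70\right) = \frac{-3 + 20}{6} \left(-70\right) = \frac{1}{6} \cdot 17 \left(-70\right) = \frac{17}{6} \left(-70\right) = - \frac{595}{3}$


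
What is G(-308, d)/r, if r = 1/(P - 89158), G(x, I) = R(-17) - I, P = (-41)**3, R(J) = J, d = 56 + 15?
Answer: 13910952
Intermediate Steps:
d = 71
P = -68921
G(x, I) = -17 - I
r = -1/158079 (r = 1/(-68921 - 89158) = 1/(-158079) = -1/158079 ≈ -6.3260e-6)
G(-308, d)/r = (-17 - 1*71)/(-1/158079) = (-17 - 71)*(-158079) = -88*(-158079) = 13910952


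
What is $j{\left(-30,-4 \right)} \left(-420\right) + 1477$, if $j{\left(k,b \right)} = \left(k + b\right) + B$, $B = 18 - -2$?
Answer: $7357$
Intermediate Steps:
$B = 20$ ($B = 18 + 2 = 20$)
$j{\left(k,b \right)} = 20 + b + k$ ($j{\left(k,b \right)} = \left(k + b\right) + 20 = \left(b + k\right) + 20 = 20 + b + k$)
$j{\left(-30,-4 \right)} \left(-420\right) + 1477 = \left(20 - 4 - 30\right) \left(-420\right) + 1477 = \left(-14\right) \left(-420\right) + 1477 = 5880 + 1477 = 7357$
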